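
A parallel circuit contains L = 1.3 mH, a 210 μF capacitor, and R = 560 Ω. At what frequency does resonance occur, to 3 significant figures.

ω₀ = 1/√(LC) = 1/√(0.0013 × 0.00021) = 1914 rad/s
f₀ = ω₀/(2π) = 305 Hz

305 Hz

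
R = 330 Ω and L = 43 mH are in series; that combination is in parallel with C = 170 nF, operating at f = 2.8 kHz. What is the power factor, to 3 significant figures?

0.250

ω = 2πf = 17590 rad/s
X_L = ωL = 756 Ω
X_C = 1/(ωC) = 334 Ω
Branch 1 (R+jX_L): Z₁ = 330 + j756 Ω, |Z₁| = 825 Ω
Branch 2 (−jX_C): Z₂ = −j334 Ω
Parallel: Z = Z₁Z₂/(Z₁+Z₂), |Z| = 515 Ω, ∠Z = -75.6°
cos φ = cos(-75.6°) = 0.250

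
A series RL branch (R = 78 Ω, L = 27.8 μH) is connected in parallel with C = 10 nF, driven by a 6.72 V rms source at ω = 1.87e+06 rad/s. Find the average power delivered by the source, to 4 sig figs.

400.9 mW

X_L = ωL = 51.99 Ω
X_C = 1/(ωC) = 53.48 Ω
Branch 1 (R+jX_L): Z₁ = 78.00 + j51.99 Ω, |Z₁| = 93.74 Ω
Branch 2 (−jX_C): Z₂ = −j53.48 Ω
Parallel: Z = Z₁Z₂/(Z₁+Z₂), |Z| = 64.25 Ω, ∠Z = -55.22°
I = V/|Z| = 104.6 mA
P = VI cos φ = 6.72 × 0.1046 × cos(-55.22°) = 400.9 mW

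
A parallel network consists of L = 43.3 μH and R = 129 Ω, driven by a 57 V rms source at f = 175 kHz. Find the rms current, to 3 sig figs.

ω = 2πf = 1.1e+06 rad/s
X_L = ωL = 47.6 Ω
Parallel: admittances add. Y = 1/R + 1/(jωL)
Y = (0.00775 − j0.0210) S
|Y| = 0.0224 S → |Z| = 1/|Y| = 44.7 Ω, ∠Z = −∠Y = 69.7°
I = V/|Z| = 57/44.7 = 1.28 A

1.28 A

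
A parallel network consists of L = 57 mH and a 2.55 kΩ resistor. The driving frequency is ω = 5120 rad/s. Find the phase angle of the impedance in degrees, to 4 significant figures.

83.47°

X_L = ωL = 291.8 Ω
Parallel: admittances add. Y = 1/R + 1/(jωL)
Y = (0.0003922 − j0.003427) S
|Y| = 0.003449 S → |Z| = 1/|Y| = 289.9 Ω, ∠Z = −∠Y = 83.47°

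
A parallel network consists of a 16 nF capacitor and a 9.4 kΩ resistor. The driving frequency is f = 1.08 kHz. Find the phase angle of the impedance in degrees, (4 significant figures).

ω = 2πf = 6786 rad/s
X_C = 1/(ωC) = 9210 Ω
Parallel: admittances add. Y = 1/R + jωC
Y = (0.0001064 + j0.0001086) S
|Y| = 0.0001520 S → |Z| = 1/|Y| = 6579 Ω, ∠Z = −∠Y = -45.58°

-45.58°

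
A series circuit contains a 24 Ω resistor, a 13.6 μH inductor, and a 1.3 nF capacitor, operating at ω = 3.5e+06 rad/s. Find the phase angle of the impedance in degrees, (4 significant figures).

-82.06°

X_L = ωL = 47.60 Ω
X_C = 1/(ωC) = 219.8 Ω
Net reactance X = X_L − X_C = -172.2 Ω
Z = 24.00 − j172.2 Ω
|Z| = √(24.00² + 172.2²) = 173.8 Ω
∠Z = arctan(-172.2/24.00) = -82.06°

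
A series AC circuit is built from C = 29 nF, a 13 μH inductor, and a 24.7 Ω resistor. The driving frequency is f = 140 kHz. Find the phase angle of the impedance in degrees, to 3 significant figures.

-48.3°

ω = 2πf = 879600 rad/s
X_L = ωL = 11.4 Ω
X_C = 1/(ωC) = 39.2 Ω
Net reactance X = X_L − X_C = -27.8 Ω
Z = 24.7 − j27.8 Ω
|Z| = √(24.7² + 27.8²) = 37.2 Ω
∠Z = arctan(-27.8/24.7) = -48.3°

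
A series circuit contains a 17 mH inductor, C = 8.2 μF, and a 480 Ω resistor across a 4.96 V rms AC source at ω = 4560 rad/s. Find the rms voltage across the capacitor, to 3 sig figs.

X_L = ωL = 77.5 Ω
X_C = 1/(ωC) = 26.7 Ω
Net reactance X = X_L − X_C = 50.8 Ω
Z = 480 + j50.8 Ω
|Z| = √(480² + 50.8²) = 483 Ω
I = V/|Z| = 10.3 mA
V_C = I·|Z_C| = 0.0103 × 26.7 = 0.275 V

0.275 V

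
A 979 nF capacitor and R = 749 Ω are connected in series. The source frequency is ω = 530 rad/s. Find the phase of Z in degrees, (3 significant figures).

-68.8°

X_C = 1/(ωC) = 1930 Ω
Z = 749 − j1930 Ω
|Z| = √(749² + 1930²) = 2070 Ω
∠Z = arctan(-1930/749) = -68.8°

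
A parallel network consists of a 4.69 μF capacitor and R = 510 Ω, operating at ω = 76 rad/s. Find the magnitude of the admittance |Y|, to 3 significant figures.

X_C = 1/(ωC) = 2810 Ω
Parallel: admittances add. Y = 1/R + jωC
Y = (0.00196 + j0.000356) S
|Y| = 0.00199 S → |Z| = 1/|Y| = 502 Ω, ∠Z = −∠Y = -10.3°

1.99 mS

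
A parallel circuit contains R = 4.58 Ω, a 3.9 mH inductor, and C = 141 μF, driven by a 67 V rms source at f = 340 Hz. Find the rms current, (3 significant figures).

19.0 A

ω = 2πf = 2136 rad/s
X_L = ωL = 8.33 Ω
X_C = 1/(ωC) = 3.32 Ω
Parallel: admittances add. Y = 1/R + 1/(jωL) + jωC
Y = (0.218 + j0.181) S
|Y| = 0.284 S → |Z| = 1/|Y| = 3.52 Ω, ∠Z = −∠Y = -39.7°
I = V/|Z| = 67/3.52 = 19.0 A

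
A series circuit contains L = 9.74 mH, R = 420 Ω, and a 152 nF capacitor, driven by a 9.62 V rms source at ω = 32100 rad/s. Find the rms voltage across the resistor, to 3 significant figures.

9.32 V

X_L = ωL = 313 Ω
X_C = 1/(ωC) = 205 Ω
Net reactance X = X_L − X_C = 108 Ω
Z = 420 + j108 Ω
|Z| = √(420² + 108²) = 434 Ω
I = V/|Z| = 22.2 mA
V_R = I·|Z_R| = 0.0222 × 420 = 9.32 V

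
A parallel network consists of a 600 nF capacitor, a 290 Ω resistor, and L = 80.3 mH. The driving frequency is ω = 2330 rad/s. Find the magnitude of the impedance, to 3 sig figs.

191 Ω

X_L = ωL = 187 Ω
X_C = 1/(ωC) = 715 Ω
Parallel: admittances add. Y = 1/R + 1/(jωL) + jωC
Y = (0.00345 − j0.00395) S
|Y| = 0.00524 S → |Z| = 1/|Y| = 191 Ω, ∠Z = −∠Y = 48.9°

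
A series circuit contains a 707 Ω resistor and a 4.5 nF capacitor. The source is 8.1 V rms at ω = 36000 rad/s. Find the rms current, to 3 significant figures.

X_C = 1/(ωC) = 6170 Ω
Z = 707 − j6170 Ω
|Z| = √(707² + 6170²) = 6210 Ω
I = V/|Z| = 8.1/6210 = 1.30 mA

1.30 mA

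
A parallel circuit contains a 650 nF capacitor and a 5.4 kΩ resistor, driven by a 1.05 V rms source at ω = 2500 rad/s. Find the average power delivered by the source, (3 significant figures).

X_C = 1/(ωC) = 615 Ω
Parallel: admittances add. Y = 1/R + jωC
Y = (0.000185 + j0.00163) S
|Y| = 0.00164 S → |Z| = 1/|Y| = 611 Ω, ∠Z = −∠Y = -83.5°
I = V/|Z| = 1.72 mA
P = VI cos φ = 1.05 × 0.00172 × cos(-83.5°) = 204 μW

204 μW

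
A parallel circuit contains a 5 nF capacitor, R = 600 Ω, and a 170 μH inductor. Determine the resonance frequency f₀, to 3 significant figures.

173 kHz

ω₀ = 1/√(LC) = 1/√(0.00017 × 5e-09) = 1.085e+06 rad/s
f₀ = ω₀/(2π) = 173 kHz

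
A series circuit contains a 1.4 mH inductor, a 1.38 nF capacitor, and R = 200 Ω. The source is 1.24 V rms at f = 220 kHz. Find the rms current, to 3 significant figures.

ω = 2πf = 1.382e+06 rad/s
X_L = ωL = 1940 Ω
X_C = 1/(ωC) = 524 Ω
Net reactance X = X_L − X_C = 1410 Ω
Z = 200 + j1410 Ω
|Z| = √(200² + 1410²) = 1430 Ω
I = V/|Z| = 1.24/1430 = 870 μA

870 μA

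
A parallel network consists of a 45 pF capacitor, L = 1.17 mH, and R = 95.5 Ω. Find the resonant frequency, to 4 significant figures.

ω₀ = 1/√(LC) = 1/√(0.00117 × 4.5e-11) = 4.358e+06 rad/s
f₀ = ω₀/(2π) = 693.6 kHz

693.6 kHz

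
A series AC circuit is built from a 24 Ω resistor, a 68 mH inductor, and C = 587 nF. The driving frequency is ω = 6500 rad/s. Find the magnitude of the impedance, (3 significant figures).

X_L = ωL = 442 Ω
X_C = 1/(ωC) = 262 Ω
Net reactance X = X_L − X_C = 180 Ω
Z = 24.0 + j180 Ω
|Z| = √(24.0² + 180²) = 182 Ω

182 Ω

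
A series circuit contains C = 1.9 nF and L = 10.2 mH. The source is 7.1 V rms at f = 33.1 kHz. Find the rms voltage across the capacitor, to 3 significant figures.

ω = 2πf = 208000 rad/s
X_L = ωL = 2120 Ω
X_C = 1/(ωC) = 2530 Ω
Net reactance X = X_L − X_C = -409 Ω
Z = − j409 Ω
|Z| = √(0² + 409²) = 409 Ω
I = V/|Z| = 17.3 mA
V_C = I·|Z_C| = 0.0173 × 2530 = 43.9 V

43.9 V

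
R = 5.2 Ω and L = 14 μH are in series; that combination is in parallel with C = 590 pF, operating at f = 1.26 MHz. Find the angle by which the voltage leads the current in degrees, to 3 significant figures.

84.4°

ω = 2πf = 7.917e+06 rad/s
X_L = ωL = 111 Ω
X_C = 1/(ωC) = 214 Ω
Branch 1 (R+jX_L): Z₁ = 5.20 + j111 Ω, |Z₁| = 111 Ω
Branch 2 (−jX_C): Z₂ = −j214 Ω
Parallel: Z = Z₁Z₂/(Z₁+Z₂), |Z| = 230 Ω, ∠Z = 84.4°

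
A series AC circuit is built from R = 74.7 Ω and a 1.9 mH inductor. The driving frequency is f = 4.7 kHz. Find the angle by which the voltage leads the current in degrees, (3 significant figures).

ω = 2πf = 29530 rad/s
X_L = ωL = 56.1 Ω
Z = 74.7 + j56.1 Ω
|Z| = √(74.7² + 56.1²) = 93.4 Ω
∠Z = arctan(56.1/74.7) = 36.9°

36.9°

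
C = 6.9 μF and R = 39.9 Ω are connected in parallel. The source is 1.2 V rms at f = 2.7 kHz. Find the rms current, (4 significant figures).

143.7 mA

ω = 2πf = 16960 rad/s
X_C = 1/(ωC) = 8.543 Ω
Parallel: admittances add. Y = 1/R + jωC
Y = (0.02506 + j0.1171) S
|Y| = 0.1197 S → |Z| = 1/|Y| = 8.354 Ω, ∠Z = −∠Y = -77.91°
I = V/|Z| = 1.2/8.354 = 143.7 mA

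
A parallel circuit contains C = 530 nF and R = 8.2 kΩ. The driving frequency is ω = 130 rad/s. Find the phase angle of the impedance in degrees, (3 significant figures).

X_C = 1/(ωC) = 14500 Ω
Parallel: admittances add. Y = 1/R + jωC
Y = (0.000122 + j6.89e-05) S
|Y| = 0.000140 S → |Z| = 1/|Y| = 7140 Ω, ∠Z = −∠Y = -29.5°

-29.5°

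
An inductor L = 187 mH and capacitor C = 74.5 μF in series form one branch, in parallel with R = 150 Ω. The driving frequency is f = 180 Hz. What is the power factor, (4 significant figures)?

0.7995

ω = 2πf = 1131 rad/s
X_L = ωL = 211.5 Ω
X_C = 1/(ωC) = 11.87 Ω
Branch 1: Z₁ = R = 150.0 Ω
Branch 2 (series LC): Z₂ = j(X_L − X_C) = j199.6 Ω
Parallel: Z = Z₁Z₂/(Z₁+Z₂), |Z| = 119.9 Ω, ∠Z = 36.92°
cos φ = cos(36.92°) = 0.7995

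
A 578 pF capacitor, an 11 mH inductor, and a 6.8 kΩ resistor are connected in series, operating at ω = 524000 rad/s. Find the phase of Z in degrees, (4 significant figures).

19.91°

X_L = ωL = 5764 Ω
X_C = 1/(ωC) = 3302 Ω
Net reactance X = X_L − X_C = 2462 Ω
Z = 6800 + j2462 Ω
|Z| = √(6800² + 2462²) = 7232 Ω
∠Z = arctan(2462/6800) = 19.91°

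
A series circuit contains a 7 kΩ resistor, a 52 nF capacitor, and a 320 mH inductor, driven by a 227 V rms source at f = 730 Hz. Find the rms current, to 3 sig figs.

30.2 mA

ω = 2πf = 4587 rad/s
X_L = ωL = 1470 Ω
X_C = 1/(ωC) = 4190 Ω
Net reactance X = X_L − X_C = -2720 Ω
Z = 7000 − j2720 Ω
|Z| = √(7000² + 2720²) = 7510 Ω
I = V/|Z| = 227/7510 = 30.2 mA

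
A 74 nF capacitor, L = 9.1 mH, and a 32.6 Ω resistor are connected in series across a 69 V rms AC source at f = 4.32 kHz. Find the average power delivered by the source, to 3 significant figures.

ω = 2πf = 27140 rad/s
X_L = ωL = 247 Ω
X_C = 1/(ωC) = 498 Ω
Net reactance X = X_L − X_C = -251 Ω
Z = 32.6 − j251 Ω
|Z| = √(32.6² + 251²) = 253 Ω
∠Z = arctan(-251/32.6) = -82.6°
I = V/|Z| = 273 mA
P = VI cos φ = 69 × 0.273 × cos(-82.6°) = 2.43 W

2.43 W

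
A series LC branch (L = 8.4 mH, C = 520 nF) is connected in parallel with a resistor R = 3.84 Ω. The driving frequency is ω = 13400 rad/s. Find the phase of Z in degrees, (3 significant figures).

-7.07°

X_L = ωL = 113 Ω
X_C = 1/(ωC) = 144 Ω
Branch 1: Z₁ = R = 3.84 Ω
Branch 2 (series LC): Z₂ = j(X_L − X_C) = −j31.0 Ω
Parallel: Z = Z₁Z₂/(Z₁+Z₂), |Z| = 3.81 Ω, ∠Z = -7.07°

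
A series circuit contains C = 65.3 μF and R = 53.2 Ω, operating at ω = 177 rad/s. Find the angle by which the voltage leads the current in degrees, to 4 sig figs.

-58.41°

X_C = 1/(ωC) = 86.52 Ω
Z = 53.20 − j86.52 Ω
|Z| = √(53.20² + 86.52²) = 101.6 Ω
∠Z = arctan(-86.52/53.20) = -58.41°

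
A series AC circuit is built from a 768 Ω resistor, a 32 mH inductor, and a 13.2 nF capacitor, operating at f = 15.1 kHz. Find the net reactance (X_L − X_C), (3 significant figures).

ω = 2πf = 94880 rad/s
X_L = ωL = 3040 Ω
X_C = 1/(ωC) = 798 Ω
X = 3040 − 798 = 2240 Ω

2240 Ω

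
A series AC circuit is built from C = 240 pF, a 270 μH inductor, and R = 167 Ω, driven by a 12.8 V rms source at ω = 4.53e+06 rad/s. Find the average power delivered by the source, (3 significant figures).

X_L = ωL = 1220 Ω
X_C = 1/(ωC) = 920 Ω
Net reactance X = X_L − X_C = 303 Ω
Z = 167 + j303 Ω
|Z| = √(167² + 303²) = 346 Ω
∠Z = arctan(303/167) = 61.2°
I = V/|Z| = 37.0 mA
P = VI cos φ = 12.8 × 0.0370 × cos(61.2°) = 228 mW

228 mW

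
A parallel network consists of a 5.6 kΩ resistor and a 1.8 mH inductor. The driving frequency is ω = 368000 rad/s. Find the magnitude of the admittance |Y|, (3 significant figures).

X_L = ωL = 662 Ω
Parallel: admittances add. Y = 1/R + 1/(jωL)
Y = (0.000179 − j0.00151) S
|Y| = 0.00152 S → |Z| = 1/|Y| = 658 Ω, ∠Z = −∠Y = 83.3°

1.52 mS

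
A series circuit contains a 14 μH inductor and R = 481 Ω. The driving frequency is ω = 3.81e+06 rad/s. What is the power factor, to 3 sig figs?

0.994

X_L = ωL = 53.3 Ω
Z = 481 + j53.3 Ω
|Z| = √(481² + 53.3²) = 484 Ω
∠Z = arctan(53.3/481) = 6.33°
cos φ = cos(6.33°) = 0.994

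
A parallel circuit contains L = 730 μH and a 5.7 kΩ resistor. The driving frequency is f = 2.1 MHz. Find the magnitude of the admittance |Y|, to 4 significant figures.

ω = 2πf = 1.319e+07 rad/s
X_L = ωL = 9632 Ω
Parallel: admittances add. Y = 1/R + 1/(jωL)
Y = (0.0001754 − j0.0001038) S
|Y| = 0.0002039 S → |Z| = 1/|Y| = 4905 Ω, ∠Z = −∠Y = 30.62°

203.9 μS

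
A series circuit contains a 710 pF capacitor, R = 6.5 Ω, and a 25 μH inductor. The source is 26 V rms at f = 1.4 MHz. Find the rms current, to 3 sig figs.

432 mA

ω = 2πf = 8.796e+06 rad/s
X_L = ωL = 220 Ω
X_C = 1/(ωC) = 160 Ω
Net reactance X = X_L − X_C = 59.8 Ω
Z = 6.50 + j59.8 Ω
|Z| = √(6.50² + 59.8²) = 60.1 Ω
I = V/|Z| = 26/60.1 = 432 mA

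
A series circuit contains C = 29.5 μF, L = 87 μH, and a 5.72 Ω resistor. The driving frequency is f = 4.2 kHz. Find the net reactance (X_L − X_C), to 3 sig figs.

1.01 Ω

ω = 2πf = 26390 rad/s
X_L = ωL = 2.30 Ω
X_C = 1/(ωC) = 1.28 Ω
X = 2.30 − 1.28 = 1.01 Ω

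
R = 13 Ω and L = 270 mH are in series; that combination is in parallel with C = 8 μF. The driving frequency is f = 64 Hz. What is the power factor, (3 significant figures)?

0.182

ω = 2πf = 402.1 rad/s
X_L = ωL = 109 Ω
X_C = 1/(ωC) = 311 Ω
Branch 1 (R+jX_L): Z₁ = 13.0 + j109 Ω, |Z₁| = 109 Ω
Branch 2 (−jX_C): Z₂ = −j311 Ω
Parallel: Z = Z₁Z₂/(Z₁+Z₂), |Z| = 168 Ω, ∠Z = 79.5°
cos φ = cos(79.5°) = 0.182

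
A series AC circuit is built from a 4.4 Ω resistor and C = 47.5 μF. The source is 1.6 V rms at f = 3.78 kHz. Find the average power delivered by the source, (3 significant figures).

ω = 2πf = 23750 rad/s
X_C = 1/(ωC) = 0.886 Ω
Z = 4.40 − j0.886 Ω
|Z| = √(4.40² + 0.886²) = 4.49 Ω
∠Z = arctan(-0.886/4.40) = -11.4°
I = V/|Z| = 356 mA
P = VI cos φ = 1.6 × 0.356 × cos(-11.4°) = 559 mW

559 mW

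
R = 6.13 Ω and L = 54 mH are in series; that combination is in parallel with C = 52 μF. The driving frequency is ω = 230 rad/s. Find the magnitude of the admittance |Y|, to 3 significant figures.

X_L = ωL = 12.4 Ω
X_C = 1/(ωC) = 83.6 Ω
Branch 1 (R+jX_L): Z₁ = 6.13 + j12.4 Ω, |Z₁| = 13.9 Ω
Branch 2 (−jX_C): Z₂ = −j83.6 Ω
Parallel: Z = Z₁Z₂/(Z₁+Z₂), |Z| = 16.2 Ω, ∠Z = 58.8°
|Y| = 1/|Z| = 61.7 mS

61.7 mS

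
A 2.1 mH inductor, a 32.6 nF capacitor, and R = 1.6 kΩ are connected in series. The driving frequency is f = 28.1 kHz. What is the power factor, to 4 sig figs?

ω = 2πf = 176600 rad/s
X_L = ωL = 370.8 Ω
X_C = 1/(ωC) = 173.7 Ω
Net reactance X = X_L − X_C = 197.0 Ω
Z = 1600 + j197.0 Ω
|Z| = √(1600² + 197.0²) = 1612 Ω
∠Z = arctan(197.0/1600) = 7.020°
cos φ = cos(7.020°) = 0.9925

0.9925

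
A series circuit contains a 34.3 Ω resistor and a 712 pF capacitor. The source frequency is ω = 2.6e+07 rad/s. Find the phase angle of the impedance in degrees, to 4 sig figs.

X_C = 1/(ωC) = 54.02 Ω
Z = 34.30 − j54.02 Ω
|Z| = √(34.30² + 54.02²) = 63.99 Ω
∠Z = arctan(-54.02/34.30) = -57.59°

-57.59°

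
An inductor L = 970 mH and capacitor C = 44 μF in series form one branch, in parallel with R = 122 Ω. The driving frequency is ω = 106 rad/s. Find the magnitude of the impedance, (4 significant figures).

X_L = ωL = 102.8 Ω
X_C = 1/(ωC) = 214.4 Ω
Branch 1: Z₁ = R = 122.0 Ω
Branch 2 (series LC): Z₂ = j(X_L − X_C) = −j111.6 Ω
Parallel: Z = Z₁Z₂/(Z₁+Z₂), |Z| = 82.34 Ω, ∠Z = -47.55°

82.34 Ω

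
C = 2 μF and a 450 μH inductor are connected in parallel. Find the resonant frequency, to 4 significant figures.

ω₀ = 1/√(LC) = 1/√(0.00045 × 2e-06) = 33330 rad/s
f₀ = ω₀/(2π) = 5.305 kHz

5.305 kHz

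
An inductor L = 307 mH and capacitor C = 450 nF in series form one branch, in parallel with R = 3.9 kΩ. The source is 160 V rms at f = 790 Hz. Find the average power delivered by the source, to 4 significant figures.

6.564 W

ω = 2πf = 4964 rad/s
X_L = ωL = 1524 Ω
X_C = 1/(ωC) = 447.7 Ω
Branch 1: Z₁ = R = 3900 Ω
Branch 2 (series LC): Z₂ = j(X_L − X_C) = j1076 Ω
Parallel: Z = Z₁Z₂/(Z₁+Z₂), |Z| = 1037 Ω, ∠Z = 74.57°
I = V/|Z| = 154.2 mA
P = VI cos φ = 160 × 0.1542 × cos(74.57°) = 6.564 W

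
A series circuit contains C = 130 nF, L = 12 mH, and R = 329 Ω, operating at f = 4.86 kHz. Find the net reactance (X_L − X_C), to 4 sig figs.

ω = 2πf = 30540 rad/s
X_L = ωL = 366.4 Ω
X_C = 1/(ωC) = 251.9 Ω
X = 366.4 − 251.9 = 114.5 Ω

114.5 Ω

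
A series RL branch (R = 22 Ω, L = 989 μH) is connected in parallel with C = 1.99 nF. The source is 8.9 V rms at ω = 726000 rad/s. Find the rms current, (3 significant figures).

X_L = ωL = 718 Ω
X_C = 1/(ωC) = 692 Ω
Branch 1 (R+jX_L): Z₁ = 22.0 + j718 Ω, |Z₁| = 718 Ω
Branch 2 (−jX_C): Z₂ = −j692 Ω
Parallel: Z = Z₁Z₂/(Z₁+Z₂), |Z| = 14600 Ω, ∠Z = -51.4°
I = V/|Z| = 8.9/14600 = 608 μA

608 μA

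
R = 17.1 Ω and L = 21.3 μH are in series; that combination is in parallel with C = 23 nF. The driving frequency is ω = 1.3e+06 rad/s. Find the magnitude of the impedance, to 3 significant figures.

60.3 Ω

X_L = ωL = 27.7 Ω
X_C = 1/(ωC) = 33.4 Ω
Branch 1 (R+jX_L): Z₁ = 17.1 + j27.7 Ω, |Z₁| = 32.5 Ω
Branch 2 (−jX_C): Z₂ = −j33.4 Ω
Parallel: Z = Z₁Z₂/(Z₁+Z₂), |Z| = 60.3 Ω, ∠Z = -13.1°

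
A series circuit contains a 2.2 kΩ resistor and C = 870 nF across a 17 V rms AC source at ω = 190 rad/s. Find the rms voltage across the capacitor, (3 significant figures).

X_C = 1/(ωC) = 6050 Ω
Z = 2200 − j6050 Ω
|Z| = √(2200² + 6050²) = 6440 Ω
I = V/|Z| = 2.64 mA
V_C = I·|Z_C| = 0.00264 × 6050 = 16.0 V

16.0 V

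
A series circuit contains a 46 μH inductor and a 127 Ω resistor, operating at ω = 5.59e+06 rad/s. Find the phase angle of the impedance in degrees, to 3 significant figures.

63.7°

X_L = ωL = 257 Ω
Z = 127 + j257 Ω
|Z| = √(127² + 257²) = 287 Ω
∠Z = arctan(257/127) = 63.7°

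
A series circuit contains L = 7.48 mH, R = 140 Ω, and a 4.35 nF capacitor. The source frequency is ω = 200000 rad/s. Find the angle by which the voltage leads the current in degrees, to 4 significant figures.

68.00°

X_L = ωL = 1496 Ω
X_C = 1/(ωC) = 1149 Ω
Net reactance X = X_L − X_C = 346.6 Ω
Z = 140.0 + j346.6 Ω
|Z| = √(140.0² + 346.6²) = 373.8 Ω
∠Z = arctan(346.6/140.0) = 68.00°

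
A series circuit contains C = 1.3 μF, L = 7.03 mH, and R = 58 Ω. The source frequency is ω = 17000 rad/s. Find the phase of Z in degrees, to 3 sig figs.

52.0°

X_L = ωL = 120 Ω
X_C = 1/(ωC) = 45.2 Ω
Net reactance X = X_L − X_C = 74.3 Ω
Z = 58.0 + j74.3 Ω
|Z| = √(58.0² + 74.3²) = 94.2 Ω
∠Z = arctan(74.3/58.0) = 52.0°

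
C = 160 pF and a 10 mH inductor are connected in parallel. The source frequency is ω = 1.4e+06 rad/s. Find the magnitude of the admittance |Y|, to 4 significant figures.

X_L = ωL = 14000 Ω
X_C = 1/(ωC) = 4464 Ω
Parallel: admittances add. Y = 1/(jωL) + jωC
Y = (0 + j0.0001526) S
|Y| = 0.0001526 S → |Z| = 1/|Y| = 6554 Ω, ∠Z = −∠Y = -90.00°

152.6 μS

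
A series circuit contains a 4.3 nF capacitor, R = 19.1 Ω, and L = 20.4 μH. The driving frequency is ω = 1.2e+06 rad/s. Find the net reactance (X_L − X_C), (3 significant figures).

-169 Ω

X_L = ωL = 24.5 Ω
X_C = 1/(ωC) = 194 Ω
X = 24.5 − 194 = -169 Ω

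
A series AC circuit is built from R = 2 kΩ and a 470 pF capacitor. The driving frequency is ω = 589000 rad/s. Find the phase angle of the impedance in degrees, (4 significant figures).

-61.03°

X_C = 1/(ωC) = 3612 Ω
Z = 2000 − j3612 Ω
|Z| = √(2000² + 3612²) = 4129 Ω
∠Z = arctan(-3612/2000) = -61.03°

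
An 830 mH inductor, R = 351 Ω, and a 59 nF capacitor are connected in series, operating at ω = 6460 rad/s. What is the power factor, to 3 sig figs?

X_L = ωL = 5360 Ω
X_C = 1/(ωC) = 2620 Ω
Net reactance X = X_L − X_C = 2740 Ω
Z = 351 + j2740 Ω
|Z| = √(351² + 2740²) = 2760 Ω
∠Z = arctan(2740/351) = 82.7°
cos φ = cos(82.7°) = 0.127

0.127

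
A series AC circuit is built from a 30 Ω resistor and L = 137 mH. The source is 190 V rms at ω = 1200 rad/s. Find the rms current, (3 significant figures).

1.14 A

X_L = ωL = 164 Ω
Z = 30.0 + j164 Ω
|Z| = √(30.0² + 164²) = 167 Ω
I = V/|Z| = 190/167 = 1.14 A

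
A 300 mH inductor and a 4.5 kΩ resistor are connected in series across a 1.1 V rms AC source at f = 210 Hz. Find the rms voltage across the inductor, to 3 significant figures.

ω = 2πf = 1319 rad/s
X_L = ωL = 396 Ω
Z = 4500 + j396 Ω
|Z| = √(4500² + 396²) = 4520 Ω
I = V/|Z| = 244 μA
V_L = I·|Z_L| = 0.000244 × 396 = 0.0964 V

0.0964 V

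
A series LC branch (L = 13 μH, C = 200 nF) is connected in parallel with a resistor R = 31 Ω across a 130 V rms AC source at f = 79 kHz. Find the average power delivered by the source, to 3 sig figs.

545 W

ω = 2πf = 496400 rad/s
X_L = ωL = 6.45 Ω
X_C = 1/(ωC) = 10.1 Ω
Branch 1: Z₁ = R = 31.0 Ω
Branch 2 (series LC): Z₂ = j(X_L − X_C) = −j3.62 Ω
Parallel: Z = Z₁Z₂/(Z₁+Z₂), |Z| = 3.60 Ω, ∠Z = -83.3°
I = V/|Z| = 36.2 A
P = VI cos φ = 130 × 36.2 × cos(-83.3°) = 545 W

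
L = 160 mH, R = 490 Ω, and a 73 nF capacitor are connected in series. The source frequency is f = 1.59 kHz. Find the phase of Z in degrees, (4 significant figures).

ω = 2πf = 9990 rad/s
X_L = ωL = 1598 Ω
X_C = 1/(ωC) = 1371 Ω
Net reactance X = X_L − X_C = 227.2 Ω
Z = 490.0 + j227.2 Ω
|Z| = √(490.0² + 227.2²) = 540.1 Ω
∠Z = arctan(227.2/490.0) = 24.88°

24.88°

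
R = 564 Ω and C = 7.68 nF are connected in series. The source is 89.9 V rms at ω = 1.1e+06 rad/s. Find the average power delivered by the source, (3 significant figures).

X_C = 1/(ωC) = 118 Ω
Z = 564 − j118 Ω
|Z| = √(564² + 118²) = 576 Ω
∠Z = arctan(-118/564) = -11.9°
I = V/|Z| = 156 mA
P = VI cos φ = 89.9 × 0.156 × cos(-11.9°) = 13.7 W

13.7 W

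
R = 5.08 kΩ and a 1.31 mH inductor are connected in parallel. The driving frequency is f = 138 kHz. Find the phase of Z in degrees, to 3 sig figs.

ω = 2πf = 867100 rad/s
X_L = ωL = 1140 Ω
Parallel: admittances add. Y = 1/R + 1/(jωL)
Y = (0.000197 − j0.000880) S
|Y| = 0.000902 S → |Z| = 1/|Y| = 1110 Ω, ∠Z = −∠Y = 77.4°

77.4°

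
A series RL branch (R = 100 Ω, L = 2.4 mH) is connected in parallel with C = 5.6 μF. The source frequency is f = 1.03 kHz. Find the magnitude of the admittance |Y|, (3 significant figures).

36.1 mS

ω = 2πf = 6472 rad/s
X_L = ωL = 15.5 Ω
X_C = 1/(ωC) = 27.6 Ω
Branch 1 (R+jX_L): Z₁ = 100 + j15.5 Ω, |Z₁| = 101 Ω
Branch 2 (−jX_C): Z₂ = −j27.6 Ω
Parallel: Z = Z₁Z₂/(Z₁+Z₂), |Z| = 27.7 Ω, ∠Z = -74.3°
|Y| = 1/|Z| = 36.1 mS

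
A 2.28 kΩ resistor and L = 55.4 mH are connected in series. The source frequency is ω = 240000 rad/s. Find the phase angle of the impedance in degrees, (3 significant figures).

X_L = ωL = 13300 Ω
Z = 2280 + j13300 Ω
|Z| = √(2280² + 13300²) = 13500 Ω
∠Z = arctan(13300/2280) = 80.3°

80.3°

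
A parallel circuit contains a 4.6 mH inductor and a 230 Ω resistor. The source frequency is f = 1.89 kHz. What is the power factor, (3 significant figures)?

0.231

ω = 2πf = 11880 rad/s
X_L = ωL = 54.6 Ω
Parallel: admittances add. Y = 1/R + 1/(jωL)
Y = (0.00435 − j0.0183) S
|Y| = 0.0188 S → |Z| = 1/|Y| = 53.1 Ω, ∠Z = −∠Y = 76.6°
cos φ = cos(76.6°) = 0.231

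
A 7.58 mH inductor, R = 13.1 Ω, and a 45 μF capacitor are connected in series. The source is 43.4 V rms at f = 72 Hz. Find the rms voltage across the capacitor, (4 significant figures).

ω = 2πf = 452.4 rad/s
X_L = ωL = 3.429 Ω
X_C = 1/(ωC) = 49.12 Ω
Net reactance X = X_L − X_C = -45.69 Ω
Z = 13.10 − j45.69 Ω
|Z| = √(13.10² + 45.69²) = 47.53 Ω
I = V/|Z| = 913.0 mA
V_C = I·|Z_C| = 0.9130 × 49.12 = 44.85 V

44.85 V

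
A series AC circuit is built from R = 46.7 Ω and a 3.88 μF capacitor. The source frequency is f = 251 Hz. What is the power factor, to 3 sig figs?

ω = 2πf = 1577 rad/s
X_C = 1/(ωC) = 163 Ω
Z = 46.7 − j163 Ω
|Z| = √(46.7² + 163²) = 170 Ω
∠Z = arctan(-163/46.7) = -74.1°
cos φ = cos(-74.1°) = 0.275

0.275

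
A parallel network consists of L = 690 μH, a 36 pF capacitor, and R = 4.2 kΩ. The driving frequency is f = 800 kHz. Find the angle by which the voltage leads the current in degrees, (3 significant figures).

ω = 2πf = 5.027e+06 rad/s
X_L = ωL = 3470 Ω
X_C = 1/(ωC) = 5530 Ω
Parallel: admittances add. Y = 1/R + 1/(jωL) + jωC
Y = (0.000238 − j0.000107) S
|Y| = 0.000261 S → |Z| = 1/|Y| = 3830 Ω, ∠Z = −∠Y = 24.3°

24.3°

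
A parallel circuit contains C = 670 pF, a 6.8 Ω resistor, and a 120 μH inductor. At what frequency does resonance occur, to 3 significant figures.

ω₀ = 1/√(LC) = 1/√(0.00012 × 6.7e-10) = 3.527e+06 rad/s
f₀ = ω₀/(2π) = 561 kHz

561 kHz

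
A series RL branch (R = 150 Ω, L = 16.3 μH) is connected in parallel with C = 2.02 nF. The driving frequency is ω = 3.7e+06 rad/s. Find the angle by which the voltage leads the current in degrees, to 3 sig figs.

-42.0°

X_L = ωL = 60.3 Ω
X_C = 1/(ωC) = 134 Ω
Branch 1 (R+jX_L): Z₁ = 150 + j60.3 Ω, |Z₁| = 162 Ω
Branch 2 (−jX_C): Z₂ = −j134 Ω
Parallel: Z = Z₁Z₂/(Z₁+Z₂), |Z| = 130 Ω, ∠Z = -42.0°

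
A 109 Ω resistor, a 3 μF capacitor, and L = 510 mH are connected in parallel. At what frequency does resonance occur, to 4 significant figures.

ω₀ = 1/√(LC) = 1/√(0.51 × 3e-06) = 808.5 rad/s
f₀ = ω₀/(2π) = 128.7 Hz

128.7 Hz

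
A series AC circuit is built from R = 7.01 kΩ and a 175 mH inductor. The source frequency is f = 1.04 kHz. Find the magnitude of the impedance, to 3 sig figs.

7100 Ω

ω = 2πf = 6535 rad/s
X_L = ωL = 1140 Ω
Z = 7010 + j1140 Ω
|Z| = √(7010² + 1140²) = 7100 Ω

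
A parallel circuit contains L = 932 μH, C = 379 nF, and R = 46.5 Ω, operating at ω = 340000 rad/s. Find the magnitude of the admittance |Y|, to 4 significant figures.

127.5 mS

X_L = ωL = 316.9 Ω
X_C = 1/(ωC) = 7.760 Ω
Parallel: admittances add. Y = 1/R + 1/(jωL) + jωC
Y = (0.02151 + j0.1257) S
|Y| = 0.1275 S → |Z| = 1/|Y| = 7.841 Ω, ∠Z = −∠Y = -80.29°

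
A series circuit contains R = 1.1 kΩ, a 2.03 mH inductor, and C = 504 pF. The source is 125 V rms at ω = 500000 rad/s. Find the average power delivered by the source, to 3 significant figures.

X_L = ωL = 1020 Ω
X_C = 1/(ωC) = 3970 Ω
Net reactance X = X_L − X_C = -2950 Ω
Z = 1100 − j2950 Ω
|Z| = √(1100² + 2950²) = 3150 Ω
∠Z = arctan(-2950/1100) = -69.6°
I = V/|Z| = 39.7 mA
P = VI cos φ = 125 × 0.0397 × cos(-69.6°) = 1.73 W

1.73 W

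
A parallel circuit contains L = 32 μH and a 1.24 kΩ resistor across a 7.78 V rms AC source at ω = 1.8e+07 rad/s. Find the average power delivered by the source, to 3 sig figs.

X_L = ωL = 576 Ω
Parallel: admittances add. Y = 1/R + 1/(jωL)
Y = (0.000806 − j0.00174) S
|Y| = 0.00191 S → |Z| = 1/|Y| = 522 Ω, ∠Z = −∠Y = 65.1°
I = V/|Z| = 14.9 mA
P = VI cos φ = 7.78 × 0.0149 × cos(65.1°) = 48.8 mW

48.8 mW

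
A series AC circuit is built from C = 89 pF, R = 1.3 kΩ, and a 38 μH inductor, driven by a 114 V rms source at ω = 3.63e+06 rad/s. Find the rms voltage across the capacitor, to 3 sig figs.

X_L = ωL = 138 Ω
X_C = 1/(ωC) = 3100 Ω
Net reactance X = X_L − X_C = -2960 Ω
Z = 1300 − j2960 Ω
|Z| = √(1300² + 2960²) = 3230 Ω
I = V/|Z| = 35.3 mA
V_C = I·|Z_C| = 0.0353 × 3100 = 109 V

109 V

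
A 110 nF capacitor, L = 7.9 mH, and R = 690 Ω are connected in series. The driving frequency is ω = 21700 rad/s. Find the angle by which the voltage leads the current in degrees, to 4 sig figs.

-19.73°

X_L = ωL = 171.4 Ω
X_C = 1/(ωC) = 418.9 Ω
Net reactance X = X_L − X_C = -247.5 Ω
Z = 690.0 − j247.5 Ω
|Z| = √(690.0² + 247.5²) = 733.0 Ω
∠Z = arctan(-247.5/690.0) = -19.73°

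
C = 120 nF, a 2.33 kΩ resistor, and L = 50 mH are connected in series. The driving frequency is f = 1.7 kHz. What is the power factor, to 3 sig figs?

ω = 2πf = 10680 rad/s
X_L = ωL = 534 Ω
X_C = 1/(ωC) = 780 Ω
Net reactance X = X_L − X_C = -246 Ω
Z = 2330 − j246 Ω
|Z| = √(2330² + 246²) = 2340 Ω
∠Z = arctan(-246/2330) = -6.03°
cos φ = cos(-6.03°) = 0.994

0.994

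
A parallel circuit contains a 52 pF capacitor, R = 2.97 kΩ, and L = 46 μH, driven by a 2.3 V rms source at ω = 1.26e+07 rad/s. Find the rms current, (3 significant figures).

2.58 mA

X_L = ωL = 580 Ω
X_C = 1/(ωC) = 1530 Ω
Parallel: admittances add. Y = 1/R + 1/(jωL) + jωC
Y = (0.000337 − j0.00107) S
|Y| = 0.00112 S → |Z| = 1/|Y| = 891 Ω, ∠Z = −∠Y = 72.5°
I = V/|Z| = 2.3/891 = 2.58 mA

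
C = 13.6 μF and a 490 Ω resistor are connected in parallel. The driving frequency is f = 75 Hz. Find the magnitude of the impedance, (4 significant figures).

ω = 2πf = 471.2 rad/s
X_C = 1/(ωC) = 156.0 Ω
Parallel: admittances add. Y = 1/R + jωC
Y = (0.002041 + j0.006409) S
|Y| = 0.006726 S → |Z| = 1/|Y| = 148.7 Ω, ∠Z = −∠Y = -72.34°

148.7 Ω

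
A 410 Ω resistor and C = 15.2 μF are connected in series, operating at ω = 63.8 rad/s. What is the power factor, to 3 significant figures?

X_C = 1/(ωC) = 1030 Ω
Z = 410 − j1030 Ω
|Z| = √(410² + 1030²) = 1110 Ω
∠Z = arctan(-1030/410) = -68.3°
cos φ = cos(-68.3°) = 0.369

0.369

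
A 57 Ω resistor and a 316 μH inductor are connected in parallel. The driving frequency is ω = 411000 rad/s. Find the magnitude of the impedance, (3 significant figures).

X_L = ωL = 130 Ω
Parallel: admittances add. Y = 1/R + 1/(jωL)
Y = (0.0175 − j0.00770) S
|Y| = 0.0192 S → |Z| = 1/|Y| = 52.2 Ω, ∠Z = −∠Y = 23.7°

52.2 Ω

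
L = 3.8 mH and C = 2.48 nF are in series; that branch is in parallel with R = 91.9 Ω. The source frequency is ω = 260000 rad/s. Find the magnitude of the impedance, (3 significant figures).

90.7 Ω

X_L = ωL = 988 Ω
X_C = 1/(ωC) = 1550 Ω
Branch 1: Z₁ = R = 91.9 Ω
Branch 2 (series LC): Z₂ = j(X_L − X_C) = −j563 Ω
Parallel: Z = Z₁Z₂/(Z₁+Z₂), |Z| = 90.7 Ω, ∠Z = -9.27°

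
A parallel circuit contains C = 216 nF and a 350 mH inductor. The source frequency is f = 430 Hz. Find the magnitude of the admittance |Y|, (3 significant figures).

474 μS

ω = 2πf = 2702 rad/s
X_L = ωL = 946 Ω
X_C = 1/(ωC) = 1710 Ω
Parallel: admittances add. Y = 1/(jωL) + jωC
Y = (0 − j0.000474) S
|Y| = 0.000474 S → |Z| = 1/|Y| = 2110 Ω, ∠Z = −∠Y = 90.0°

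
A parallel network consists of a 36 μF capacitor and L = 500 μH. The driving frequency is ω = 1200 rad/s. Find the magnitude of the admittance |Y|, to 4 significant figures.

X_L = ωL = 0.6000 Ω
X_C = 1/(ωC) = 23.15 Ω
Parallel: admittances add. Y = 1/(jωL) + jωC
Y = (0 − j1.623) S
|Y| = 1.623 S → |Z| = 1/|Y| = 0.6160 Ω, ∠Z = −∠Y = 90.00°

1.623 S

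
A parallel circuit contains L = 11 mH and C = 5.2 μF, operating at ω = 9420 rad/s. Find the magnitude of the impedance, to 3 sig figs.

X_L = ωL = 104 Ω
X_C = 1/(ωC) = 20.4 Ω
Parallel: admittances add. Y = 1/(jωL) + jωC
Y = (0 + j0.0393) S
|Y| = 0.0393 S → |Z| = 1/|Y| = 25.4 Ω, ∠Z = −∠Y = -90.0°

25.4 Ω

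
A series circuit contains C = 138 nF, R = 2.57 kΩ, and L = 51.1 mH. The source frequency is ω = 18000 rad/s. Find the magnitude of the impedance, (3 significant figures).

X_L = ωL = 920 Ω
X_C = 1/(ωC) = 403 Ω
Net reactance X = X_L − X_C = 517 Ω
Z = 2570 + j517 Ω
|Z| = √(2570² + 517²) = 2620 Ω

2620 Ω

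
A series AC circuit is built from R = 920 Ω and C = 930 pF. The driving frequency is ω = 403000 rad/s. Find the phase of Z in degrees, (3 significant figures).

X_C = 1/(ωC) = 2670 Ω
Z = 920 − j2670 Ω
|Z| = √(920² + 2670²) = 2820 Ω
∠Z = arctan(-2670/920) = -71.0°

-71.0°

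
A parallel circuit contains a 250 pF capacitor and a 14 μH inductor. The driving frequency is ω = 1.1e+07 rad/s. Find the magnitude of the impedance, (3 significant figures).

X_L = ωL = 154 Ω
X_C = 1/(ωC) = 364 Ω
Parallel: admittances add. Y = 1/(jωL) + jωC
Y = (0 − j0.00374) S
|Y| = 0.00374 S → |Z| = 1/|Y| = 267 Ω, ∠Z = −∠Y = 90.0°

267 Ω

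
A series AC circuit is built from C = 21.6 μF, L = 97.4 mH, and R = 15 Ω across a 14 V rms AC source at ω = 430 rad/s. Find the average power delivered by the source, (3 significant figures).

646 mW

X_L = ωL = 41.9 Ω
X_C = 1/(ωC) = 108 Ω
Net reactance X = X_L − X_C = -65.8 Ω
Z = 15.0 − j65.8 Ω
|Z| = √(15.0² + 65.8²) = 67.5 Ω
∠Z = arctan(-65.8/15.0) = -77.2°
I = V/|Z| = 207 mA
P = VI cos φ = 14 × 0.207 × cos(-77.2°) = 646 mW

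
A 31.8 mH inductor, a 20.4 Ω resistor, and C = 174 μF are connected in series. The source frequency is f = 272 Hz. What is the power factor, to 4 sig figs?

0.3715

ω = 2πf = 1709 rad/s
X_L = ωL = 54.35 Ω
X_C = 1/(ωC) = 3.363 Ω
Net reactance X = X_L − X_C = 50.98 Ω
Z = 20.40 + j50.98 Ω
|Z| = √(20.40² + 50.98²) = 54.91 Ω
∠Z = arctan(50.98/20.40) = 68.19°
cos φ = cos(68.19°) = 0.3715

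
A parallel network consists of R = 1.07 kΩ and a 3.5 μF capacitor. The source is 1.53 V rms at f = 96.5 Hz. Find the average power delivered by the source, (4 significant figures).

2.188 mW

ω = 2πf = 606.3 rad/s
X_C = 1/(ωC) = 471.2 Ω
Parallel: admittances add. Y = 1/R + jωC
Y = (0.0009346 + j0.002122) S
|Y| = 0.002319 S → |Z| = 1/|Y| = 431.3 Ω, ∠Z = −∠Y = -66.23°
I = V/|Z| = 3.548 mA
P = VI cos φ = 1.53 × 0.003548 × cos(-66.23°) = 2.188 mW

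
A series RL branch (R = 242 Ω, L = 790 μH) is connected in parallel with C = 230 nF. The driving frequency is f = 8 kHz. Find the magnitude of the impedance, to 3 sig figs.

ω = 2πf = 50270 rad/s
X_L = ωL = 39.7 Ω
X_C = 1/(ωC) = 86.5 Ω
Branch 1 (R+jX_L): Z₁ = 242 + j39.7 Ω, |Z₁| = 245 Ω
Branch 2 (−jX_C): Z₂ = −j86.5 Ω
Parallel: Z = Z₁Z₂/(Z₁+Z₂), |Z| = 86.1 Ω, ∠Z = -69.7°

86.1 Ω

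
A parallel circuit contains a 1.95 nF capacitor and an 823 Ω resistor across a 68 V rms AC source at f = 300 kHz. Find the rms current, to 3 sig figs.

263 mA

ω = 2πf = 1.885e+06 rad/s
X_C = 1/(ωC) = 272 Ω
Parallel: admittances add. Y = 1/R + jωC
Y = (0.00122 + j0.00368) S
|Y| = 0.00387 S → |Z| = 1/|Y| = 258 Ω, ∠Z = −∠Y = -71.7°
I = V/|Z| = 68/258 = 263 mA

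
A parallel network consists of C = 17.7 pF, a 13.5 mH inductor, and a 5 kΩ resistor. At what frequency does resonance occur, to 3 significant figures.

326 kHz

ω₀ = 1/√(LC) = 1/√(0.0135 × 1.77e-11) = 2.046e+06 rad/s
f₀ = ω₀/(2π) = 326 kHz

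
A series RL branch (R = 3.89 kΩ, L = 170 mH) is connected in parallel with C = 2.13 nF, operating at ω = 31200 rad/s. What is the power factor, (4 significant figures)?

0.8482

X_L = ωL = 5304 Ω
X_C = 1/(ωC) = 15050 Ω
Branch 1 (R+jX_L): Z₁ = 3890 + j5304 Ω, |Z₁| = 6578 Ω
Branch 2 (−jX_C): Z₂ = −j15050 Ω
Parallel: Z = Z₁Z₂/(Z₁+Z₂), |Z| = 9434 Ω, ∠Z = 31.98°
cos φ = cos(31.98°) = 0.8482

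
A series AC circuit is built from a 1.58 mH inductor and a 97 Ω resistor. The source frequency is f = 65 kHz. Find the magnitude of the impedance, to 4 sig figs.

ω = 2πf = 408400 rad/s
X_L = ωL = 645.3 Ω
Z = 97.00 + j645.3 Ω
|Z| = √(97.00² + 645.3²) = 652.5 Ω

652.5 Ω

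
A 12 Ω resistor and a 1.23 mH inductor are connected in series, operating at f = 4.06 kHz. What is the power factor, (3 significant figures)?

0.357

ω = 2πf = 25510 rad/s
X_L = ωL = 31.4 Ω
Z = 12.0 + j31.4 Ω
|Z| = √(12.0² + 31.4²) = 33.6 Ω
∠Z = arctan(31.4/12.0) = 69.1°
cos φ = cos(69.1°) = 0.357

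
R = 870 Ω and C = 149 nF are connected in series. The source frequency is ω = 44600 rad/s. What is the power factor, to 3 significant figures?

X_C = 1/(ωC) = 150 Ω
Z = 870 − j150 Ω
|Z| = √(870² + 150²) = 883 Ω
∠Z = arctan(-150/870) = -9.81°
cos φ = cos(-9.81°) = 0.985

0.985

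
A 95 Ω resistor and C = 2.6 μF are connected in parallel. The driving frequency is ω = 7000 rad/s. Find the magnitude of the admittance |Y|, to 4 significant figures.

X_C = 1/(ωC) = 54.95 Ω
Parallel: admittances add. Y = 1/R + jωC
Y = (0.01053 + j0.01820) S
|Y| = 0.02102 S → |Z| = 1/|Y| = 47.56 Ω, ∠Z = −∠Y = -59.96°

21.02 mS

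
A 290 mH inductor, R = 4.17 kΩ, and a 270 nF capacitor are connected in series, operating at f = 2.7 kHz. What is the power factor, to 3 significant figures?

ω = 2πf = 16960 rad/s
X_L = ωL = 4920 Ω
X_C = 1/(ωC) = 218 Ω
Net reactance X = X_L − X_C = 4700 Ω
Z = 4170 + j4700 Ω
|Z| = √(4170² + 4700²) = 6280 Ω
∠Z = arctan(4700/4170) = 48.4°
cos φ = cos(48.4°) = 0.664

0.664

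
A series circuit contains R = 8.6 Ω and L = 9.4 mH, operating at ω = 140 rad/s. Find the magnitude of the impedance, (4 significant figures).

8.700 Ω

X_L = ωL = 1.316 Ω
Z = 8.600 + j1.316 Ω
|Z| = √(8.600² + 1.316²) = 8.700 Ω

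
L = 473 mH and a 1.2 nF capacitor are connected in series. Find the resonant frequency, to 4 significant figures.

ω₀ = 1/√(LC) = 1/√(0.473 × 1.2e-09) = 41970 rad/s
f₀ = ω₀/(2π) = 6.680 kHz

6.680 kHz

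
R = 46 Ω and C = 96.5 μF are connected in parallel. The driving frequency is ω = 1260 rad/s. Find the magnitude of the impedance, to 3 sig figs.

X_C = 1/(ωC) = 8.22 Ω
Parallel: admittances add. Y = 1/R + jωC
Y = (0.0217 + j0.122) S
|Y| = 0.124 S → |Z| = 1/|Y| = 8.10 Ω, ∠Z = −∠Y = -79.9°

8.10 Ω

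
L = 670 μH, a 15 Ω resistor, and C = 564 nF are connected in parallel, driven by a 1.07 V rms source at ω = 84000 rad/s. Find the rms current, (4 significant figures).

78.05 mA

X_L = ωL = 56.28 Ω
X_C = 1/(ωC) = 21.11 Ω
Parallel: admittances add. Y = 1/R + 1/(jωL) + jωC
Y = (0.06667 + j0.02961) S
|Y| = 0.07295 S → |Z| = 1/|Y| = 13.71 Ω, ∠Z = −∠Y = -23.95°
I = V/|Z| = 1.07/13.71 = 78.05 mA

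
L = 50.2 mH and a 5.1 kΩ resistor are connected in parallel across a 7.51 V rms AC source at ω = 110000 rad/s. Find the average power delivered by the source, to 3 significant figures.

11.1 mW

X_L = ωL = 5520 Ω
Parallel: admittances add. Y = 1/R + 1/(jωL)
Y = (0.000196 − j0.000181) S
|Y| = 0.000267 S → |Z| = 1/|Y| = 3750 Ω, ∠Z = −∠Y = 42.7°
I = V/|Z| = 2.00 mA
P = VI cos φ = 7.51 × 0.00200 × cos(42.7°) = 11.1 mW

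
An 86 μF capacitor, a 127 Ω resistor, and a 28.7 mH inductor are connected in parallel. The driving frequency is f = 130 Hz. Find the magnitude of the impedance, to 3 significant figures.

ω = 2πf = 816.8 rad/s
X_L = ωL = 23.4 Ω
X_C = 1/(ωC) = 14.2 Ω
Parallel: admittances add. Y = 1/R + 1/(jωL) + jωC
Y = (0.00787 + j0.0276) S
|Y| = 0.0287 S → |Z| = 1/|Y| = 34.9 Ω, ∠Z = −∠Y = -74.1°

34.9 Ω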